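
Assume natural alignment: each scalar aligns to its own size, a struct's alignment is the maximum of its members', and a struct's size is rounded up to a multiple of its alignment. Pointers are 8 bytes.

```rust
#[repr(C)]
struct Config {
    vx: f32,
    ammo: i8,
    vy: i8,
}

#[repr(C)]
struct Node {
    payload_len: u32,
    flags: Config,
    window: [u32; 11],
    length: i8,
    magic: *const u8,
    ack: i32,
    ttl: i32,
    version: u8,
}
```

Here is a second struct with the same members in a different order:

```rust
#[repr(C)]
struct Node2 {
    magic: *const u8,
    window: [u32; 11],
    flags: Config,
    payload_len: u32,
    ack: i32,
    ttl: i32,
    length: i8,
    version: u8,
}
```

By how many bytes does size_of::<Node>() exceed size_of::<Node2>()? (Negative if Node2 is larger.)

Config: 0..4  vx  (4B, 4-aligned); 4..5  ammo  (1B, 1-aligned); 5..6  vy  (1B, 1-aligned); 6..8  -- tail padding (2B); sizeof = 8, alignof = 4
0..4  payload_len  (4B, 4-aligned)
4..12  flags  (8B, 4-aligned)
12..56  window  (44B, 4-aligned)
56..57  length  (1B, 1-aligned)
57..64  -- padding (7B)
64..72  magic  (8B, 8-aligned)
72..76  ack  (4B, 4-aligned)
76..80  ttl  (4B, 4-aligned)
80..81  version  (1B, 1-aligned)
81..88  -- tail padding (7B)
sizeof = 88, alignof = 8
— Node2 —
0..8  magic  (8B, 8-aligned)
8..52  window  (44B, 4-aligned)
52..60  flags  (8B, 4-aligned)
60..64  payload_len  (4B, 4-aligned)
64..68  ack  (4B, 4-aligned)
68..72  ttl  (4B, 4-aligned)
72..73  length  (1B, 1-aligned)
73..74  version  (1B, 1-aligned)
74..80  -- tail padding (6B)
sizeof = 80, alignof = 8
88 − 80 = 8

8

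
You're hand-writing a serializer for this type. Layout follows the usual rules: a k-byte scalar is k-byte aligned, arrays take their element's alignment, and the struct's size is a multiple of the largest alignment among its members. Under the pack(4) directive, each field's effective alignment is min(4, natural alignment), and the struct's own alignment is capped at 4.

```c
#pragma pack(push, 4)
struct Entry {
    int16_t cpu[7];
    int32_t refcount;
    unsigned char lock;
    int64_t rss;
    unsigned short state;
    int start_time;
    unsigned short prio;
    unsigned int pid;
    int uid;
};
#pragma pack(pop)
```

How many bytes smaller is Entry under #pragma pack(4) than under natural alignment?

natural layout:
  0..14  cpu  (14B, 2-aligned)
  14..16  -- padding (2B)
  16..20  refcount  (4B, 4-aligned)
  20..21  lock  (1B, 1-aligned)
  21..24  -- padding (3B)
  24..32  rss  (8B, 8-aligned)
  32..34  state  (2B, 2-aligned)
  34..36  -- padding (2B)
  36..40  start_time  (4B, 4-aligned)
  40..42  prio  (2B, 2-aligned)
  42..44  -- padding (2B)
  44..48  pid  (4B, 4-aligned)
  48..52  uid  (4B, 4-aligned)
  52..56  -- tail padding (4B)
  sizeof = 56, alignof = 8
packed(4) layout:
  0..14  cpu  (14B, 2-aligned)
  14..16  -- padding (2B)
  16..20  refcount  (4B, 4-aligned)
  20..21  lock  (1B, 1-aligned)
  21..24  -- padding (3B)
  24..32  rss  (8B, 4-aligned)
  32..34  state  (2B, 2-aligned)
  34..36  -- padding (2B)
  36..40  start_time  (4B, 4-aligned)
  40..42  prio  (2B, 2-aligned)
  42..44  -- padding (2B)
  44..48  pid  (4B, 4-aligned)
  48..52  uid  (4B, 4-aligned)
  sizeof = 52, alignof = 4
56 − 52 = 4

4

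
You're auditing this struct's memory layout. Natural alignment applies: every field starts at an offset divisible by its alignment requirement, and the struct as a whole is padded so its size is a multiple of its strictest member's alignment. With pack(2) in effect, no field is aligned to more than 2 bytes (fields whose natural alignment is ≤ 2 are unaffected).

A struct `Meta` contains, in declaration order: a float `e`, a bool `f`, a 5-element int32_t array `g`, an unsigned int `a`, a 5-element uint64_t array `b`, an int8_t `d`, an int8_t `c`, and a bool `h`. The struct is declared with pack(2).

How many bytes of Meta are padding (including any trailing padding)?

@0: e [4B, align 2] → 4
@4: f [1B, align 1] → 5
+1 pad (align 2)
@6: g [20B, align 2] → 26
@26: a [4B, align 2] → 30
@30: b [40B, align 2] → 70
@70: d [1B, align 1] → 71
@71: c [1B, align 1] → 72
@72: h [1B, align 1] → 73
+1 tail pad (align 2)
size 74, align 2
data bytes 72, size 74 → padding 2

2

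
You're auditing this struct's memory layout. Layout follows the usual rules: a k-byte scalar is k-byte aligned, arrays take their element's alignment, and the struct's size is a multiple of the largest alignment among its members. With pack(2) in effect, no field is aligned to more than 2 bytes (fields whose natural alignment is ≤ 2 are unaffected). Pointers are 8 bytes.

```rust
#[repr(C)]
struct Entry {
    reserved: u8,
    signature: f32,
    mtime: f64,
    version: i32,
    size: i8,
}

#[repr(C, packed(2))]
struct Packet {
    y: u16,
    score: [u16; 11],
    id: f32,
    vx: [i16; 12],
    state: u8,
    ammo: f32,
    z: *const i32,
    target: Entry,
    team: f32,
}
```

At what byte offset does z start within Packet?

Entry: 0..1  reserved  (1B, 1-aligned); 1..4  -- padding (3B); 4..8  signature  (4B, 4-aligned); 8..16  mtime  (8B, 8-aligned); 16..20  version  (4B, 4-aligned); 20..21  size  (1B, 1-aligned); 21..24  -- tail padding (3B); sizeof = 24, alignof = 8
0..2  y  (2B, 2-aligned)
2..24  score  (22B, 2-aligned)
24..28  id  (4B, 2-aligned)
28..52  vx  (24B, 2-aligned)
52..53  state  (1B, 1-aligned)
53..54  -- padding (1B)
54..58  ammo  (4B, 2-aligned)
58..66  z  (8B, 2-aligned)

58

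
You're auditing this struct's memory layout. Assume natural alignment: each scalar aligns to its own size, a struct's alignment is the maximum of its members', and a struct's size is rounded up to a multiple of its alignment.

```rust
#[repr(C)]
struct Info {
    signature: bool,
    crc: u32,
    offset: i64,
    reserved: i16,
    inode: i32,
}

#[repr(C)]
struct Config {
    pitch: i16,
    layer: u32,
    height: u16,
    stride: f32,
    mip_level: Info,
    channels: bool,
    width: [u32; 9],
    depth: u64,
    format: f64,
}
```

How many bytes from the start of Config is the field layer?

Info: 0..1  signature  (1B, 1-aligned); 1..4  -- padding (3B); 4..8  crc  (4B, 4-aligned); 8..16  offset  (8B, 8-aligned); 16..18  reserved  (2B, 2-aligned); 18..20  -- padding (2B); 20..24  inode  (4B, 4-aligned); sizeof = 24, alignof = 8
0..2  pitch  (2B, 2-aligned)
2..4  -- padding (2B)
4..8  layer  (4B, 4-aligned)

4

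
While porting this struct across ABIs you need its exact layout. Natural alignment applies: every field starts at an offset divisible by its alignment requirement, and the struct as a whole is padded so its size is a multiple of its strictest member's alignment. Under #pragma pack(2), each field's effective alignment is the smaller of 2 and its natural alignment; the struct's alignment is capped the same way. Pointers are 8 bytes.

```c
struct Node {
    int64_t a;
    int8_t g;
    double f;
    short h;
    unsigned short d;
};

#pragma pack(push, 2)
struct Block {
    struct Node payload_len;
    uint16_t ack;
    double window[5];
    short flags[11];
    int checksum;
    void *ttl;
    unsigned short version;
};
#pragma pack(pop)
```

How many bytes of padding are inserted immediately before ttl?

Node: @0: a [8B, align 8] → 8; @8: g [1B, align 1] → 9; +7 pad (align 8); @16: f [8B, align 8] → 24; @24: h [2B, align 2] → 26; @26: d [2B, align 2] → 28; +4 tail pad (align 8); size 32, align 8
@0: payload_len [32B, align 2] → 32
@32: ack [2B, align 2] → 34
@34: window [40B, align 2] → 74
@74: flags [22B, align 2] → 96
@96: checksum [4B, align 2] → 100
@100: ttl [8B, align 2] → 108

0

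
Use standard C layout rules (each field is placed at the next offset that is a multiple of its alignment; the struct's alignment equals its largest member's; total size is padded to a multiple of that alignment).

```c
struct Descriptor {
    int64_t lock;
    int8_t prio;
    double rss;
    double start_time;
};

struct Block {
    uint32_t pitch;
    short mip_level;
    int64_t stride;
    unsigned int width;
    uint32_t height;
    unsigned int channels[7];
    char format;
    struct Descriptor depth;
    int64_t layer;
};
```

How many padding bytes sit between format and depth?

Descriptor: 0..8  lock  (8B, 8-aligned); 8..9  prio  (1B, 1-aligned); 9..16  -- padding (7B); 16..24  rss  (8B, 8-aligned); 24..32  start_time  (8B, 8-aligned); sizeof = 32, alignof = 8
0..4  pitch  (4B, 4-aligned)
4..6  mip_level  (2B, 2-aligned)
6..8  -- padding (2B)
8..16  stride  (8B, 8-aligned)
16..20  width  (4B, 4-aligned)
20..24  height  (4B, 4-aligned)
24..52  channels  (28B, 4-aligned)
52..53  format  (1B, 1-aligned)
53..56  -- padding (3B)
56..88  depth  (32B, 8-aligned)

3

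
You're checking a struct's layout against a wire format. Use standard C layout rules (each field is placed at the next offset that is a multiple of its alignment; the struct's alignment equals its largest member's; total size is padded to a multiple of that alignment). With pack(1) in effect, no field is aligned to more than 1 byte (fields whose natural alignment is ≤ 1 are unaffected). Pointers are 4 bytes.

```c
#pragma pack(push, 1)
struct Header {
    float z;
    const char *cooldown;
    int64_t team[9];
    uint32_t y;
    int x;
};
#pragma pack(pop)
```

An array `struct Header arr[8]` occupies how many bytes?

z at 0 (size 4, align 1) → ends 4
cooldown at 4 (size 4, align 1) → ends 8
team at 8 (size 72, align 1) → ends 80
y at 80 (size 4, align 1) → ends 84
x at 84 (size 4, align 1) → ends 88
total 88 bytes, alignment 1
array of 8: 8 × 88 = 704

704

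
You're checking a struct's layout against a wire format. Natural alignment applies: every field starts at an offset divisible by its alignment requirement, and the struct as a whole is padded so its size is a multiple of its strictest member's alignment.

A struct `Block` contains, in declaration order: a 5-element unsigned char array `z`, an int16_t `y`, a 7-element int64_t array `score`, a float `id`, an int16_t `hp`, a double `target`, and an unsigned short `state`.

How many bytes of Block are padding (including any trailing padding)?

9

z at 0 (size 5, align 1) → ends 5
pad 1 to align 2 for y
y at 6 (size 2, align 2) → ends 8
score at 8 (size 56, align 8) → ends 64
id at 64 (size 4, align 4) → ends 68
hp at 68 (size 2, align 2) → ends 70
pad 2 to align 8 for target
target at 72 (size 8, align 8) → ends 80
state at 80 (size 2, align 2) → ends 82
tail pad 6 to reach multiple of 8
total 88 bytes, alignment 8
data bytes 79, size 88 → padding 9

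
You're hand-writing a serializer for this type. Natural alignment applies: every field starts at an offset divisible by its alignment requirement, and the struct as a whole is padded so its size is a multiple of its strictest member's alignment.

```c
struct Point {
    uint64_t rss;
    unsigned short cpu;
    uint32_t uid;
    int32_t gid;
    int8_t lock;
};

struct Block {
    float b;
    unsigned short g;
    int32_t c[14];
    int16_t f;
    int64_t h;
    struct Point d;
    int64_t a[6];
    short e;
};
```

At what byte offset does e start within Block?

152

Point: rss at 0 (size 8, align 8) → ends 8; cpu at 8 (size 2, align 2) → ends 10; pad 2 to align 4 for uid; uid at 12 (size 4, align 4) → ends 16; gid at 16 (size 4, align 4) → ends 20; lock at 20 (size 1, align 1) → ends 21; tail pad 3 to reach multiple of 8; total 24 bytes, alignment 8
b at 0 (size 4, align 4) → ends 4
g at 4 (size 2, align 2) → ends 6
pad 2 to align 4 for c
c at 8 (size 56, align 4) → ends 64
f at 64 (size 2, align 2) → ends 66
pad 6 to align 8 for h
h at 72 (size 8, align 8) → ends 80
d at 80 (size 24, align 8) → ends 104
a at 104 (size 48, align 8) → ends 152
e at 152 (size 2, align 2) → ends 154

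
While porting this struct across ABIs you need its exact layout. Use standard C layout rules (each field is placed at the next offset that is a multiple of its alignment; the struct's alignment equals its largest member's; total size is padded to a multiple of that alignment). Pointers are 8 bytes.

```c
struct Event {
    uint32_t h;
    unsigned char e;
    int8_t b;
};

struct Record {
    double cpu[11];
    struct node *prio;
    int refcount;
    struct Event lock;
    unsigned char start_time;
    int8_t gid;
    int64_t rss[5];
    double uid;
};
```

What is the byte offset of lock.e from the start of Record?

Event: h at 0 (size 4, align 4) → ends 4; e at 4 (size 1, align 1) → ends 5; b at 5 (size 1, align 1) → ends 6; tail pad 2 to reach multiple of 4; total 8 bytes, alignment 4
cpu at 0 (size 88, align 8) → ends 88
prio at 88 (size 8, align 8) → ends 96
refcount at 96 (size 4, align 4) → ends 100
lock at 100 (size 8, align 4) → ends 108
within Event: e at 4
100 + 4 = 104

104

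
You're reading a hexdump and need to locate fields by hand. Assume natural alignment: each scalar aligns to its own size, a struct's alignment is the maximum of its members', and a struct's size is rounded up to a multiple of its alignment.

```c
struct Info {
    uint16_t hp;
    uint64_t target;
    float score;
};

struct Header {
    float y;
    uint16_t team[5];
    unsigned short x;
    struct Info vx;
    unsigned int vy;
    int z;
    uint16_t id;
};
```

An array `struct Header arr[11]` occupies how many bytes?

616

Info: hp at 0 (size 2, align 2) → ends 2; pad 6 to align 8 for target; target at 8 (size 8, align 8) → ends 16; score at 16 (size 4, align 4) → ends 20; tail pad 4 to reach multiple of 8; total 24 bytes, alignment 8
y at 0 (size 4, align 4) → ends 4
team at 4 (size 10, align 2) → ends 14
x at 14 (size 2, align 2) → ends 16
vx at 16 (size 24, align 8) → ends 40
vy at 40 (size 4, align 4) → ends 44
z at 44 (size 4, align 4) → ends 48
id at 48 (size 2, align 2) → ends 50
tail pad 6 to reach multiple of 8
total 56 bytes, alignment 8
array of 11: 11 × 56 = 616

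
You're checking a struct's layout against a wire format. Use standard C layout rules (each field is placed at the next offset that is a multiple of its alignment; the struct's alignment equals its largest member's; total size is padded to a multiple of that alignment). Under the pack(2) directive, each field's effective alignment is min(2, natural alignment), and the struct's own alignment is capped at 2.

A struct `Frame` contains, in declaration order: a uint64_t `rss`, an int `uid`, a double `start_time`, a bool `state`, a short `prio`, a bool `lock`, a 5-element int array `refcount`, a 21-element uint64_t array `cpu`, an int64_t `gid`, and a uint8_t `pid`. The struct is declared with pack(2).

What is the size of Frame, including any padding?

224

rss at 0 (size 8, align 2) → ends 8
uid at 8 (size 4, align 2) → ends 12
start_time at 12 (size 8, align 2) → ends 20
state at 20 (size 1, align 1) → ends 21
pad 1 to align 2 for prio
prio at 22 (size 2, align 2) → ends 24
lock at 24 (size 1, align 1) → ends 25
pad 1 to align 2 for refcount
refcount at 26 (size 20, align 2) → ends 46
cpu at 46 (size 168, align 2) → ends 214
gid at 214 (size 8, align 2) → ends 222
pid at 222 (size 1, align 1) → ends 223
tail pad 1 to reach multiple of 2
total 224 bytes, alignment 2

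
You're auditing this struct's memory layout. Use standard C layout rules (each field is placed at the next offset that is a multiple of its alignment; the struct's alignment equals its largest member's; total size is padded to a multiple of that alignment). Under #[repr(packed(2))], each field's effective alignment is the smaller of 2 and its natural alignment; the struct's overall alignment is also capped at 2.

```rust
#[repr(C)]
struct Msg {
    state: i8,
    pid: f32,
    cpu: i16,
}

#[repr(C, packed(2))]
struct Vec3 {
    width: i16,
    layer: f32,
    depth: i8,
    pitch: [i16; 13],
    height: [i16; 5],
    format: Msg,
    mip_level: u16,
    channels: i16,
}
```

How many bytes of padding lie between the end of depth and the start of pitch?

Msg: @0: state [1B, align 1] → 1; +3 pad (align 4); @4: pid [4B, align 4] → 8; @8: cpu [2B, align 2] → 10; +2 tail pad (align 4); size 12, align 4
@0: width [2B, align 2] → 2
@2: layer [4B, align 2] → 6
@6: depth [1B, align 1] → 7
+1 pad (align 2)
@8: pitch [26B, align 2] → 34

1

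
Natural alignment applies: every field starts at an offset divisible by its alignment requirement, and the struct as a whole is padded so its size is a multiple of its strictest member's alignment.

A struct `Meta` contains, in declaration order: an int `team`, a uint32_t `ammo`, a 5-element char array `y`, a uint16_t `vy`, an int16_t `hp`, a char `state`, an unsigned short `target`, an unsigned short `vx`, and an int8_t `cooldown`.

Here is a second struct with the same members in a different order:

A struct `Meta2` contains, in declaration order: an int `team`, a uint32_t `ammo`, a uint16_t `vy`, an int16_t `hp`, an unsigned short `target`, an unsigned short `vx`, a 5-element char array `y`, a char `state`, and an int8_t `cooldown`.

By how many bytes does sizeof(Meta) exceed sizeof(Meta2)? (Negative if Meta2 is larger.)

4

@0: team [4B, align 4] → 4
@4: ammo [4B, align 4] → 8
@8: y [5B, align 1] → 13
+1 pad (align 2)
@14: vy [2B, align 2] → 16
@16: hp [2B, align 2] → 18
@18: state [1B, align 1] → 19
+1 pad (align 2)
@20: target [2B, align 2] → 22
@22: vx [2B, align 2] → 24
@24: cooldown [1B, align 1] → 25
+3 tail pad (align 4)
size 28, align 4
— Meta2 —
@0: team [4B, align 4] → 4
@4: ammo [4B, align 4] → 8
@8: vy [2B, align 2] → 10
@10: hp [2B, align 2] → 12
@12: target [2B, align 2] → 14
@14: vx [2B, align 2] → 16
@16: y [5B, align 1] → 21
@21: state [1B, align 1] → 22
@22: cooldown [1B, align 1] → 23
+1 tail pad (align 4)
size 24, align 4
28 − 24 = 4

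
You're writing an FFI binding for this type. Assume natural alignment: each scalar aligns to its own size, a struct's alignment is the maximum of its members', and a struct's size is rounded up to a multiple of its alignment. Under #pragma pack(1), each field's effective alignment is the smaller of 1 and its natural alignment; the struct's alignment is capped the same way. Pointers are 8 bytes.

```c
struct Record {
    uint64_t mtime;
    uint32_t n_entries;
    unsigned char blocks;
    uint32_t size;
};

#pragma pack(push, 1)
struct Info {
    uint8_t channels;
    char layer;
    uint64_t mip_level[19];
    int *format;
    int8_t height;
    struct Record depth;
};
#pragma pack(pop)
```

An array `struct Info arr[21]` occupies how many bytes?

Record: mtime at 0 (size 8, align 8) → ends 8; n_entries at 8 (size 4, align 4) → ends 12; blocks at 12 (size 1, align 1) → ends 13; pad 3 to align 4 for size; size at 16 (size 4, align 4) → ends 20; tail pad 4 to reach multiple of 8; total 24 bytes, alignment 8
channels at 0 (size 1, align 1) → ends 1
layer at 1 (size 1, align 1) → ends 2
mip_level at 2 (size 152, align 1) → ends 154
format at 154 (size 8, align 1) → ends 162
height at 162 (size 1, align 1) → ends 163
depth at 163 (size 24, align 1) → ends 187
total 187 bytes, alignment 1
array of 21: 21 × 187 = 3927

3927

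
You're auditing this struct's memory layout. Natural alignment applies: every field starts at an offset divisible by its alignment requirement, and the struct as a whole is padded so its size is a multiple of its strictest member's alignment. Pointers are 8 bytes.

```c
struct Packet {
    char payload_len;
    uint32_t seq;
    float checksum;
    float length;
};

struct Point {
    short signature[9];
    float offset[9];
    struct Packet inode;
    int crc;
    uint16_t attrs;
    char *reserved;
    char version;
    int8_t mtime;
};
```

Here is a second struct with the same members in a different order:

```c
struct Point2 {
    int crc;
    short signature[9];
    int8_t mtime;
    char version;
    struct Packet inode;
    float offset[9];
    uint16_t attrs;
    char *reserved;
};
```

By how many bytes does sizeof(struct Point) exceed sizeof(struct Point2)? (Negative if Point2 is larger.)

Packet: @0: payload_len [1B, align 1] → 1; +3 pad (align 4); @4: seq [4B, align 4] → 8; @8: checksum [4B, align 4] → 12; @12: length [4B, align 4] → 16; size 16, align 4
@0: signature [18B, align 2] → 18
+2 pad (align 4)
@20: offset [36B, align 4] → 56
@56: inode [16B, align 4] → 72
@72: crc [4B, align 4] → 76
@76: attrs [2B, align 2] → 78
+2 pad (align 8)
@80: reserved [8B, align 8] → 88
@88: version [1B, align 1] → 89
@89: mtime [1B, align 1] → 90
+6 tail pad (align 8)
size 96, align 8
— Point2 —
@0: crc [4B, align 4] → 4
@4: signature [18B, align 2] → 22
@22: mtime [1B, align 1] → 23
@23: version [1B, align 1] → 24
@24: inode [16B, align 4] → 40
@40: offset [36B, align 4] → 76
@76: attrs [2B, align 2] → 78
+2 pad (align 8)
@80: reserved [8B, align 8] → 88
size 88, align 8
96 − 88 = 8

8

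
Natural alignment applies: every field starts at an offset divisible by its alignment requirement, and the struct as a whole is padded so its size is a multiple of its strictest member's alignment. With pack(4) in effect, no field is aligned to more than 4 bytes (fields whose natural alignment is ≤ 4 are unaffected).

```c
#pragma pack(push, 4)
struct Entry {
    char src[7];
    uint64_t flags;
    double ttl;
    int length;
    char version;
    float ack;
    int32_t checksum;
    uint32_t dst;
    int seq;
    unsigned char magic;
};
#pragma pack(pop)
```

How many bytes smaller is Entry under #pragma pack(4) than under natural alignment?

natural layout:
  @0: src [7B, align 1] → 7
  +1 pad (align 8)
  @8: flags [8B, align 8] → 16
  @16: ttl [8B, align 8] → 24
  @24: length [4B, align 4] → 28
  @28: version [1B, align 1] → 29
  +3 pad (align 4)
  @32: ack [4B, align 4] → 36
  @36: checksum [4B, align 4] → 40
  @40: dst [4B, align 4] → 44
  @44: seq [4B, align 4] → 48
  @48: magic [1B, align 1] → 49
  +7 tail pad (align 8)
  size 56, align 8
packed(4) layout:
  @0: src [7B, align 1] → 7
  +1 pad (align 4)
  @8: flags [8B, align 4] → 16
  @16: ttl [8B, align 4] → 24
  @24: length [4B, align 4] → 28
  @28: version [1B, align 1] → 29
  +3 pad (align 4)
  @32: ack [4B, align 4] → 36
  @36: checksum [4B, align 4] → 40
  @40: dst [4B, align 4] → 44
  @44: seq [4B, align 4] → 48
  @48: magic [1B, align 1] → 49
  +3 tail pad (align 4)
  size 52, align 4
56 − 52 = 4

4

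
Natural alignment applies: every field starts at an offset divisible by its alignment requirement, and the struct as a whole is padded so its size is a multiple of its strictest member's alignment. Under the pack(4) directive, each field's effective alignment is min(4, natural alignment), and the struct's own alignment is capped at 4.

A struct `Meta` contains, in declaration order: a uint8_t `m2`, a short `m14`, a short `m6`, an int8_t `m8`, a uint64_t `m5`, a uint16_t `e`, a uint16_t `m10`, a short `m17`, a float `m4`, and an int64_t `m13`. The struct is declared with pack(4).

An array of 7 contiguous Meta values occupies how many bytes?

@0: m2 [1B, align 1] → 1
+1 pad (align 2)
@2: m14 [2B, align 2] → 4
@4: m6 [2B, align 2] → 6
@6: m8 [1B, align 1] → 7
+1 pad (align 4)
@8: m5 [8B, align 4] → 16
@16: e [2B, align 2] → 18
@18: m10 [2B, align 2] → 20
@20: m17 [2B, align 2] → 22
+2 pad (align 4)
@24: m4 [4B, align 4] → 28
@28: m13 [8B, align 4] → 36
size 36, align 4
array of 7: 7 × 36 = 252

252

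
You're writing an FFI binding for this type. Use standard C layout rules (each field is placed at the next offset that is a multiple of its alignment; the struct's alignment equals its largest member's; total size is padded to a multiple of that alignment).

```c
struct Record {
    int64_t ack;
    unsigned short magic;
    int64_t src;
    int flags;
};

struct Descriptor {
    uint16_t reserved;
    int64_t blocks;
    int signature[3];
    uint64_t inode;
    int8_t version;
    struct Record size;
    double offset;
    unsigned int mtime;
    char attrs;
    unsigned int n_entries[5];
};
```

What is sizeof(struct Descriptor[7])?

840

Record: @0: ack [8B, align 8] → 8; @8: magic [2B, align 2] → 10; +6 pad (align 8); @16: src [8B, align 8] → 24; @24: flags [4B, align 4] → 28; +4 tail pad (align 8); size 32, align 8
@0: reserved [2B, align 2] → 2
+6 pad (align 8)
@8: blocks [8B, align 8] → 16
@16: signature [12B, align 4] → 28
+4 pad (align 8)
@32: inode [8B, align 8] → 40
@40: version [1B, align 1] → 41
+7 pad (align 8)
@48: size [32B, align 8] → 80
@80: offset [8B, align 8] → 88
@88: mtime [4B, align 4] → 92
@92: attrs [1B, align 1] → 93
+3 pad (align 4)
@96: n_entries [20B, align 4] → 116
+4 tail pad (align 8)
size 120, align 8
array of 7: 7 × 120 = 840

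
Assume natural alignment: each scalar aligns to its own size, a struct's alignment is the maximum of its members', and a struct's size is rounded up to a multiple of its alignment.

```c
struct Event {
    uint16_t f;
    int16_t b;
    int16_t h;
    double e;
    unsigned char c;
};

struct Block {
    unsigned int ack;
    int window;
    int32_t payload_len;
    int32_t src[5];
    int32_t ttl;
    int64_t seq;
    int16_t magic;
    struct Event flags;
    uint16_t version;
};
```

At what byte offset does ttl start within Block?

Event: @0: f [2B, align 2] → 2; @2: b [2B, align 2] → 4; @4: h [2B, align 2] → 6; +2 pad (align 8); @8: e [8B, align 8] → 16; @16: c [1B, align 1] → 17; +7 tail pad (align 8); size 24, align 8
@0: ack [4B, align 4] → 4
@4: window [4B, align 4] → 8
@8: payload_len [4B, align 4] → 12
@12: src [20B, align 4] → 32
@32: ttl [4B, align 4] → 36

32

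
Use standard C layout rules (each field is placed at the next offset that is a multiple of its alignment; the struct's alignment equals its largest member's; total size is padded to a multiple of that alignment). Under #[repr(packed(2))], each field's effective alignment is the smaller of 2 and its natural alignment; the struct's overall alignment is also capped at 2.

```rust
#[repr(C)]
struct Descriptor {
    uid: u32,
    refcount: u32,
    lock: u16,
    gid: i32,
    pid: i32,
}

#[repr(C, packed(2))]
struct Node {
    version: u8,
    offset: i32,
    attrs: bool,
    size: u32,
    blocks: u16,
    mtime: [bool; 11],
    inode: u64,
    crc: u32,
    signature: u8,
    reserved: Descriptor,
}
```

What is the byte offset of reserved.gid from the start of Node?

52

Descriptor: 0..4  uid  (4B, 4-aligned); 4..8  refcount  (4B, 4-aligned); 8..10  lock  (2B, 2-aligned); 10..12  -- padding (2B); 12..16  gid  (4B, 4-aligned); 16..20  pid  (4B, 4-aligned); sizeof = 20, alignof = 4
0..1  version  (1B, 1-aligned)
1..2  -- padding (1B)
2..6  offset  (4B, 2-aligned)
6..7  attrs  (1B, 1-aligned)
7..8  -- padding (1B)
8..12  size  (4B, 2-aligned)
12..14  blocks  (2B, 2-aligned)
14..25  mtime  (11B, 1-aligned)
25..26  -- padding (1B)
26..34  inode  (8B, 2-aligned)
34..38  crc  (4B, 2-aligned)
38..39  signature  (1B, 1-aligned)
39..40  -- padding (1B)
40..60  reserved  (20B, 2-aligned)
within Descriptor: gid at 12
40 + 12 = 52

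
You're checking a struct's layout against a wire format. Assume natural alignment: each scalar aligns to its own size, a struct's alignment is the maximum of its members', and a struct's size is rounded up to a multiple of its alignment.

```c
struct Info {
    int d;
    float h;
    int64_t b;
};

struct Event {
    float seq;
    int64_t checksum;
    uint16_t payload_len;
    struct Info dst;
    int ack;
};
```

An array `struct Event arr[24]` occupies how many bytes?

1152

Info: @0: d [4B, align 4] → 4; @4: h [4B, align 4] → 8; @8: b [8B, align 8] → 16; size 16, align 8
@0: seq [4B, align 4] → 4
+4 pad (align 8)
@8: checksum [8B, align 8] → 16
@16: payload_len [2B, align 2] → 18
+6 pad (align 8)
@24: dst [16B, align 8] → 40
@40: ack [4B, align 4] → 44
+4 tail pad (align 8)
size 48, align 8
array of 24: 24 × 48 = 1152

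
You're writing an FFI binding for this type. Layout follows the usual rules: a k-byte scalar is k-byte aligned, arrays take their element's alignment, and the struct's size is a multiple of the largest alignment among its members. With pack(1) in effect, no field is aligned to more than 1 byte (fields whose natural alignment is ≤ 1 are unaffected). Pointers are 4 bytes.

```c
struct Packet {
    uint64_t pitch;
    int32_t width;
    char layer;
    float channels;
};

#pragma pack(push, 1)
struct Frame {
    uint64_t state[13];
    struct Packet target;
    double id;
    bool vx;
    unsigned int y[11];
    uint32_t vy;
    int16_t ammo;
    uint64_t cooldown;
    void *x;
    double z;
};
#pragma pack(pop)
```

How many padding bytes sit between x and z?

0

Packet: 0..8  pitch  (8B, 8-aligned); 8..12  width  (4B, 4-aligned); 12..13  layer  (1B, 1-aligned); 13..16  -- padding (3B); 16..20  channels  (4B, 4-aligned); 20..24  -- tail padding (4B); sizeof = 24, alignof = 8
0..104  state  (104B, 1-aligned)
104..128  target  (24B, 1-aligned)
128..136  id  (8B, 1-aligned)
136..137  vx  (1B, 1-aligned)
137..181  y  (44B, 1-aligned)
181..185  vy  (4B, 1-aligned)
185..187  ammo  (2B, 1-aligned)
187..195  cooldown  (8B, 1-aligned)
195..199  x  (4B, 1-aligned)
199..207  z  (8B, 1-aligned)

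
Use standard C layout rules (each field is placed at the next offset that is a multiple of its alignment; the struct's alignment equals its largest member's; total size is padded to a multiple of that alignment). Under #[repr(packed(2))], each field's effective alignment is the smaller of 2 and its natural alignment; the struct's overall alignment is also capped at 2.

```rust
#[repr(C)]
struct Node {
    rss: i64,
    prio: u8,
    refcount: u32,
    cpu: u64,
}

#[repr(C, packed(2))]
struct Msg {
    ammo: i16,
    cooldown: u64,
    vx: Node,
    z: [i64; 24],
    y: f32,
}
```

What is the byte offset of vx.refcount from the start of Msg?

22

Node: 0..8  rss  (8B, 8-aligned); 8..9  prio  (1B, 1-aligned); 9..12  -- padding (3B); 12..16  refcount  (4B, 4-aligned); 16..24  cpu  (8B, 8-aligned); sizeof = 24, alignof = 8
0..2  ammo  (2B, 2-aligned)
2..10  cooldown  (8B, 2-aligned)
10..34  vx  (24B, 2-aligned)
within Node: refcount at 12
10 + 12 = 22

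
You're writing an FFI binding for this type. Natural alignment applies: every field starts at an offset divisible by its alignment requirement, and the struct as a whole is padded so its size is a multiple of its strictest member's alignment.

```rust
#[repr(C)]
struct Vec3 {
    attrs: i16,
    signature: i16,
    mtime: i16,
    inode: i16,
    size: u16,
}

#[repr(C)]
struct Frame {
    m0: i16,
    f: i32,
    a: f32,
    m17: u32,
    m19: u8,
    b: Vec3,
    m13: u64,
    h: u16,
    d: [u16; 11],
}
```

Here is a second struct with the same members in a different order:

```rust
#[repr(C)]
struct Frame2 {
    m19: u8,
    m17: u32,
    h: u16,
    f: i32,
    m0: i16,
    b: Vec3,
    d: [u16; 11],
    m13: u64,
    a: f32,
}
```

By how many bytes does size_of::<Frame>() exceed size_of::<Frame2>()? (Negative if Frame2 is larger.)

Vec3: attrs at 0 (size 2, align 2) → ends 2; signature at 2 (size 2, align 2) → ends 4; mtime at 4 (size 2, align 2) → ends 6; inode at 6 (size 2, align 2) → ends 8; size at 8 (size 2, align 2) → ends 10; total 10 bytes, alignment 2
m0 at 0 (size 2, align 2) → ends 2
pad 2 to align 4 for f
f at 4 (size 4, align 4) → ends 8
a at 8 (size 4, align 4) → ends 12
m17 at 12 (size 4, align 4) → ends 16
m19 at 16 (size 1, align 1) → ends 17
pad 1 to align 2 for b
b at 18 (size 10, align 2) → ends 28
pad 4 to align 8 for m13
m13 at 32 (size 8, align 8) → ends 40
h at 40 (size 2, align 2) → ends 42
d at 42 (size 22, align 2) → ends 64
total 64 bytes, alignment 8
— Frame2 —
m19 at 0 (size 1, align 1) → ends 1
pad 3 to align 4 for m17
m17 at 4 (size 4, align 4) → ends 8
h at 8 (size 2, align 2) → ends 10
pad 2 to align 4 for f
f at 12 (size 4, align 4) → ends 16
m0 at 16 (size 2, align 2) → ends 18
b at 18 (size 10, align 2) → ends 28
d at 28 (size 22, align 2) → ends 50
pad 6 to align 8 for m13
m13 at 56 (size 8, align 8) → ends 64
a at 64 (size 4, align 4) → ends 68
tail pad 4 to reach multiple of 8
total 72 bytes, alignment 8
64 − 72 = -8

-8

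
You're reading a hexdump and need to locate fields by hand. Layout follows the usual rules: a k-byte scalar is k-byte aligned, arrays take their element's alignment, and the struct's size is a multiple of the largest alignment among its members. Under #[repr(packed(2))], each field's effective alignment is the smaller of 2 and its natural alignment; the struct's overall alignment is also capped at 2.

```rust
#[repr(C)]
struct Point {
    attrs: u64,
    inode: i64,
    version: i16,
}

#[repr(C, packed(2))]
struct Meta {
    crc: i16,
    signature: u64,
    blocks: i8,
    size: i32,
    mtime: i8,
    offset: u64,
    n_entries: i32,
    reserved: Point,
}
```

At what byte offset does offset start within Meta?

18

Point: @0: attrs [8B, align 8] → 8; @8: inode [8B, align 8] → 16; @16: version [2B, align 2] → 18; +6 tail pad (align 8); size 24, align 8
@0: crc [2B, align 2] → 2
@2: signature [8B, align 2] → 10
@10: blocks [1B, align 1] → 11
+1 pad (align 2)
@12: size [4B, align 2] → 16
@16: mtime [1B, align 1] → 17
+1 pad (align 2)
@18: offset [8B, align 2] → 26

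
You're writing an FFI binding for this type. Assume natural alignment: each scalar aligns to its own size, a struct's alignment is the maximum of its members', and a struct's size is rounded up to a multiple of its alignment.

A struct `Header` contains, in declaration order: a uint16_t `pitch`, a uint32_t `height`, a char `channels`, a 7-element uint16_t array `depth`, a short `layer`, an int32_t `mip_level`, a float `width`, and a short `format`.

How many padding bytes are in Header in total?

@0: pitch [2B, align 2] → 2
+2 pad (align 4)
@4: height [4B, align 4] → 8
@8: channels [1B, align 1] → 9
+1 pad (align 2)
@10: depth [14B, align 2] → 24
@24: layer [2B, align 2] → 26
+2 pad (align 4)
@28: mip_level [4B, align 4] → 32
@32: width [4B, align 4] → 36
@36: format [2B, align 2] → 38
+2 tail pad (align 4)
size 40, align 4
data bytes 33, size 40 → padding 7

7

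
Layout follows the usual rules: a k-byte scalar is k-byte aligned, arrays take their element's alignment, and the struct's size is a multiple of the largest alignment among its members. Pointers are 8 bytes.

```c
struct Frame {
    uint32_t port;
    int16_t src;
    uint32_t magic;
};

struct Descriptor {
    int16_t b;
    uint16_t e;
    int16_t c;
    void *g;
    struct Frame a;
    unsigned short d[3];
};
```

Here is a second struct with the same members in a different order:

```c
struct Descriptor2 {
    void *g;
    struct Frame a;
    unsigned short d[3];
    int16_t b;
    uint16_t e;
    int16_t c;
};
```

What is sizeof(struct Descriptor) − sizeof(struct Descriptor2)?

Frame: port at 0 (size 4, align 4) → ends 4; src at 4 (size 2, align 2) → ends 6; pad 2 to align 4 for magic; magic at 8 (size 4, align 4) → ends 12; total 12 bytes, alignment 4
b at 0 (size 2, align 2) → ends 2
e at 2 (size 2, align 2) → ends 4
c at 4 (size 2, align 2) → ends 6
pad 2 to align 8 for g
g at 8 (size 8, align 8) → ends 16
a at 16 (size 12, align 4) → ends 28
d at 28 (size 6, align 2) → ends 34
tail pad 6 to reach multiple of 8
total 40 bytes, alignment 8
— Descriptor2 —
g at 0 (size 8, align 8) → ends 8
a at 8 (size 12, align 4) → ends 20
d at 20 (size 6, align 2) → ends 26
b at 26 (size 2, align 2) → ends 28
e at 28 (size 2, align 2) → ends 30
c at 30 (size 2, align 2) → ends 32
total 32 bytes, alignment 8
40 − 32 = 8

8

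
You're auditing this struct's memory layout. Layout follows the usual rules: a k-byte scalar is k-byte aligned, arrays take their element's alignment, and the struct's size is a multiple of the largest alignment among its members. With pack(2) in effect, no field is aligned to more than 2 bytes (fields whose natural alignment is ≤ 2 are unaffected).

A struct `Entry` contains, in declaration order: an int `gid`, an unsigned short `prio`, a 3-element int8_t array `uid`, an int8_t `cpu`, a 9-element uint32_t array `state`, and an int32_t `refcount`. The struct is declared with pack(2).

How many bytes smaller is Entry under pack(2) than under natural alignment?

natural layout:
  gid at 0 (size 4, align 4) → ends 4
  prio at 4 (size 2, align 2) → ends 6
  uid at 6 (size 3, align 1) → ends 9
  cpu at 9 (size 1, align 1) → ends 10
  pad 2 to align 4 for state
  state at 12 (size 36, align 4) → ends 48
  refcount at 48 (size 4, align 4) → ends 52
  total 52 bytes, alignment 4
packed(2) layout:
  gid at 0 (size 4, align 2) → ends 4
  prio at 4 (size 2, align 2) → ends 6
  uid at 6 (size 3, align 1) → ends 9
  cpu at 9 (size 1, align 1) → ends 10
  state at 10 (size 36, align 2) → ends 46
  refcount at 46 (size 4, align 2) → ends 50
  total 50 bytes, alignment 2
52 − 50 = 2

2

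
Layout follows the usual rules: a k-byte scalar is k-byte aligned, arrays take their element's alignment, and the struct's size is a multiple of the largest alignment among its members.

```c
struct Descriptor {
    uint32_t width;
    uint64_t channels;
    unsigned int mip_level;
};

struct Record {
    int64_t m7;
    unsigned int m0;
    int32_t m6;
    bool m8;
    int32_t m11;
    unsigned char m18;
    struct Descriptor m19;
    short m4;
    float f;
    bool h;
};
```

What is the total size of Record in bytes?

72 bytes

Descriptor: width at 0 (size 4, align 4) → ends 4; pad 4 to align 8 for channels; channels at 8 (size 8, align 8) → ends 16; mip_level at 16 (size 4, align 4) → ends 20; tail pad 4 to reach multiple of 8; total 24 bytes, alignment 8
m7 at 0 (size 8, align 8) → ends 8
m0 at 8 (size 4, align 4) → ends 12
m6 at 12 (size 4, align 4) → ends 16
m8 at 16 (size 1, align 1) → ends 17
pad 3 to align 4 for m11
m11 at 20 (size 4, align 4) → ends 24
m18 at 24 (size 1, align 1) → ends 25
pad 7 to align 8 for m19
m19 at 32 (size 24, align 8) → ends 56
m4 at 56 (size 2, align 2) → ends 58
pad 2 to align 4 for f
f at 60 (size 4, align 4) → ends 64
h at 64 (size 1, align 1) → ends 65
tail pad 7 to reach multiple of 8
total 72 bytes, alignment 8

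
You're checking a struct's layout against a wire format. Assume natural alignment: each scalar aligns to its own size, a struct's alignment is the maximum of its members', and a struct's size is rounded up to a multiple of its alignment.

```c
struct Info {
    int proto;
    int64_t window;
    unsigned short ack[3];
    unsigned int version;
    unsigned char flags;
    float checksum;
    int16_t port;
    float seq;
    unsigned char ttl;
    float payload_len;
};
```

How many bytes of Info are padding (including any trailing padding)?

18

0..4  proto  (4B, 4-aligned)
4..8  -- padding (4B)
8..16  window  (8B, 8-aligned)
16..22  ack  (6B, 2-aligned)
22..24  -- padding (2B)
24..28  version  (4B, 4-aligned)
28..29  flags  (1B, 1-aligned)
29..32  -- padding (3B)
32..36  checksum  (4B, 4-aligned)
36..38  port  (2B, 2-aligned)
38..40  -- padding (2B)
40..44  seq  (4B, 4-aligned)
44..45  ttl  (1B, 1-aligned)
45..48  -- padding (3B)
48..52  payload_len  (4B, 4-aligned)
52..56  -- tail padding (4B)
sizeof = 56, alignof = 8
data bytes 38, size 56 → padding 18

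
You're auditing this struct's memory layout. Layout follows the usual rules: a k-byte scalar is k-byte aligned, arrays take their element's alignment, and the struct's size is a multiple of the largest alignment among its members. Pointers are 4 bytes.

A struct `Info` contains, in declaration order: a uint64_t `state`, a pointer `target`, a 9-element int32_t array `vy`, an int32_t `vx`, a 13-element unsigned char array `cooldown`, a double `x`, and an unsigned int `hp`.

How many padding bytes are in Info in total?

0..8  state  (8B, 8-aligned)
8..12  target  (4B, 4-aligned)
12..48  vy  (36B, 4-aligned)
48..52  vx  (4B, 4-aligned)
52..65  cooldown  (13B, 1-aligned)
65..72  -- padding (7B)
72..80  x  (8B, 8-aligned)
80..84  hp  (4B, 4-aligned)
84..88  -- tail padding (4B)
sizeof = 88, alignof = 8
data bytes 77, size 88 → padding 11

11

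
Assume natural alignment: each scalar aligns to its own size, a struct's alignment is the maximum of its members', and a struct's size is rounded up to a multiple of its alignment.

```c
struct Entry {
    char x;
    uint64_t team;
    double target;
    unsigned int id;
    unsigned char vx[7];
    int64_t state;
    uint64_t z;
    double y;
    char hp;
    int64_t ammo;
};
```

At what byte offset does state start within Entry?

x at 0 (size 1, align 1) → ends 1
pad 7 to align 8 for team
team at 8 (size 8, align 8) → ends 16
target at 16 (size 8, align 8) → ends 24
id at 24 (size 4, align 4) → ends 28
vx at 28 (size 7, align 1) → ends 35
pad 5 to align 8 for state
state at 40 (size 8, align 8) → ends 48

40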